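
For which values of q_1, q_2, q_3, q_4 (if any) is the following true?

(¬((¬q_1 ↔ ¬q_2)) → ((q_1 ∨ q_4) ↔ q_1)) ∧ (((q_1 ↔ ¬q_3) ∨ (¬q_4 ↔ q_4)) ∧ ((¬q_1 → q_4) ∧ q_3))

q_1: False, q_2: False, q_3: True, q_4: True

  ¬((¬q_1 ↔ ¬q_2)) → ((q_1 ∨ q_4) ↔ q_1) = True
    ¬((¬q_1 ↔ ¬q_2)) = False
      ¬q_1 ↔ ¬q_2 = True
        ¬q_1 = True
        ¬q_2 = True
    (q_1 ∨ q_4) ↔ q_1 = False
      q_1 ∨ q_4 = True
  ((q_1 ↔ ¬q_3) ∨ (¬q_4 ↔ q_4)) ∧ ((¬q_1 → q_4) ∧ q_3) = True
    (q_1 ↔ ¬q_3) ∨ (¬q_4 ↔ q_4) = True
      q_1 ↔ ¬q_3 = True
        ¬q_3 = False
      ¬q_4 ↔ q_4 = False
        ¬q_4 = False
    (¬q_1 → q_4) ∧ q_3 = True
      ¬q_1 → q_4 = True
        ¬q_1 = True
Both conjuncts True, so the formula holds.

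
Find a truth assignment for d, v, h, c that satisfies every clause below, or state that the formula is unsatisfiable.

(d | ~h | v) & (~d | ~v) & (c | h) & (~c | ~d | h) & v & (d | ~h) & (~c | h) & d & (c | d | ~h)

UNSATISFIABLE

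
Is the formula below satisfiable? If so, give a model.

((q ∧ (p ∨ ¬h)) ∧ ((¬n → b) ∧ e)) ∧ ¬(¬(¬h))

e: True, h: False, q: True, n: True, b: False, p: False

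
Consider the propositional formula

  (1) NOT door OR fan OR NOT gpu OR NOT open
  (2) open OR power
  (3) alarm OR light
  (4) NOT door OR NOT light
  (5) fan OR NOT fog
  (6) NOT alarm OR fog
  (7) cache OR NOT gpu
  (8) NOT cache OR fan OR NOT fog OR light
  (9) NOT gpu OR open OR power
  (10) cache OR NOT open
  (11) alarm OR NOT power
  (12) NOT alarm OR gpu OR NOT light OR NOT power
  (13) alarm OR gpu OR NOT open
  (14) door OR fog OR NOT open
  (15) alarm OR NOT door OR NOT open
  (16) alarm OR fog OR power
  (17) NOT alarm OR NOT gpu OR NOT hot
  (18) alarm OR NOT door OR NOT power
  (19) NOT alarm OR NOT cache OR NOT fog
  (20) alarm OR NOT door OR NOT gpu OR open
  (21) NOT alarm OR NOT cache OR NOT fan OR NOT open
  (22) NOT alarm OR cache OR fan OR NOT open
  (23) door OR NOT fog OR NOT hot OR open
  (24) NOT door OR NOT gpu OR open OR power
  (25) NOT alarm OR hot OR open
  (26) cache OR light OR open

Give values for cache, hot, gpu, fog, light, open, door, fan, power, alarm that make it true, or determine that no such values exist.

Set cache = True.
Set hot = True.
Set gpu = True.
  then (NOT alarm OR NOT gpu OR NOT hot) forces alarm = False.
  then (alarm OR light) forces light = True.
  then (NOT door OR NOT light) forces door = False.
  then (alarm OR NOT power) forces power = False.
  then (alarm OR fog OR power) forces fog = True.
  then (door OR NOT fog OR NOT hot OR open) forces open = True.
  then (fan OR NOT fog) forces fan = True.
All clauses satisfied.

cache: True, hot: True, gpu: True, fog: True, light: True, open: True, door: False, fan: True, power: False, alarm: False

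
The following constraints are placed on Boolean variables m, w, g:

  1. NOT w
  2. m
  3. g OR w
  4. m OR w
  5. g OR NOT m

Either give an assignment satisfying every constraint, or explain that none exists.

m = True, w = False, g = True

Unit clause (NOT w) forces w = False.
Unit clause (m) forces m = True.
In (g OR w) only g is left, so g = True.
Check each clause:
  (NOT w): NOT w holds.
  (m): m holds.
  (g OR w): g holds.
  (m OR w): m holds.
  (g OR NOT m): g holds.
All clauses satisfied.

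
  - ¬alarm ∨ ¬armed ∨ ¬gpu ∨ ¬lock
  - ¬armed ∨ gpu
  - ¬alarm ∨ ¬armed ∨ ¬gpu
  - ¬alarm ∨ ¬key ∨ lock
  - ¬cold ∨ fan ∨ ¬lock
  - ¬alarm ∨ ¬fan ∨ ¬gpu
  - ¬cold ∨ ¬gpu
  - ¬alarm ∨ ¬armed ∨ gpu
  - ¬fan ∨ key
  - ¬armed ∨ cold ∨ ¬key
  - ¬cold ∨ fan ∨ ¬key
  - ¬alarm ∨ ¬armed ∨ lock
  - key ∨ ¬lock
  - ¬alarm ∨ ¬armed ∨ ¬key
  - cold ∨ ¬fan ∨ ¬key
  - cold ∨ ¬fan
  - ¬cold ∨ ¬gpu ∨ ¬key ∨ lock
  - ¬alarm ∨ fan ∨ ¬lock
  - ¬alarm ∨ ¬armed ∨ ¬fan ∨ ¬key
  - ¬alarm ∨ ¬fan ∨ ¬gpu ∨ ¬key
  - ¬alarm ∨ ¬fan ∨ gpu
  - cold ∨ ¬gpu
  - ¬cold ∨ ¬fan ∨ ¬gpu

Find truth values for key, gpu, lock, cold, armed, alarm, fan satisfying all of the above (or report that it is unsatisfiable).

Set key = False.
  then (¬fan ∨ key) forces fan = False.
  then (key ∨ ¬lock) forces lock = False.
Try gpu = True:
  (¬cold ∨ ¬gpu) forces cold = False.
  clause (cold ∨ ¬gpu) is falsified — backtrack.
So gpu = False.
  then (¬armed ∨ gpu) forces armed = False.
Set cold = True.
Set alarm = True.
All clauses satisfied.

key = False, gpu = False, lock = False, cold = True, armed = False, alarm = True, fan = False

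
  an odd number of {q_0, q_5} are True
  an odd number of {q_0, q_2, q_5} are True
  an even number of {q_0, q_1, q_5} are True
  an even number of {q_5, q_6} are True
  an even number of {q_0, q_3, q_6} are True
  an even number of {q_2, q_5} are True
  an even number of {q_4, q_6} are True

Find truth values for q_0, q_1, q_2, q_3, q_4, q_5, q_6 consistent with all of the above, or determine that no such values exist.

q_0 = True, q_1 = True, q_2 = False, q_3 = True, q_4 = False, q_5 = False, q_6 = False

{q_0, q_5}: 1 true → odd ✓
{q_0, q_2, q_5}: 1 true → odd ✓
{q_0, q_1, q_5}: 2 true → even ✓
{q_5, q_6}: 0 true → even ✓
{q_0, q_3, q_6}: 2 true → even ✓
{q_2, q_5}: 0 true → even ✓
{q_4, q_6}: 0 true → even ✓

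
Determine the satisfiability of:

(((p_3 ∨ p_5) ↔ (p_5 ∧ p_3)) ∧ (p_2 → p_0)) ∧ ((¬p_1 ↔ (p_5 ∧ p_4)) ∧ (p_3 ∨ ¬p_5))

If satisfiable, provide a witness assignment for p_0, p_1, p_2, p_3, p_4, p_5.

p_0=F; p_1=T; p_2=F; p_3=T; p_4=F; p_5=T

  ((p_3 ∨ p_5) ↔ (p_5 ∧ p_3)) ∧ (p_2 → p_0) = True
    (p_3 ∨ p_5) ↔ (p_5 ∧ p_3) = True
      p_3 ∨ p_5 = True
      p_5 ∧ p_3 = True
    p_2 → p_0 = True
  (¬p_1 ↔ (p_5 ∧ p_4)) ∧ (p_3 ∨ ¬p_5) = True
    ¬p_1 ↔ (p_5 ∧ p_4) = True
      ¬p_1 = False
      p_5 ∧ p_4 = False
    p_3 ∨ ¬p_5 = True
      ¬p_5 = False
Both conjuncts True, so the formula holds.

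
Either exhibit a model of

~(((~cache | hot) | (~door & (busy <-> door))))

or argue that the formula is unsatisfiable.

hot = False, busy = True, door = True, cache = True

  ~(((~cache | hot) | (~door & (busy <-> door)))) = True
    (~cache | hot) | (~door & (busy <-> door)) = False
      ~cache | hot = False
        ~cache = False
      ~door & (busy <-> door) = False
        ~door = False
        busy <-> door = True
The formula evaluates to True.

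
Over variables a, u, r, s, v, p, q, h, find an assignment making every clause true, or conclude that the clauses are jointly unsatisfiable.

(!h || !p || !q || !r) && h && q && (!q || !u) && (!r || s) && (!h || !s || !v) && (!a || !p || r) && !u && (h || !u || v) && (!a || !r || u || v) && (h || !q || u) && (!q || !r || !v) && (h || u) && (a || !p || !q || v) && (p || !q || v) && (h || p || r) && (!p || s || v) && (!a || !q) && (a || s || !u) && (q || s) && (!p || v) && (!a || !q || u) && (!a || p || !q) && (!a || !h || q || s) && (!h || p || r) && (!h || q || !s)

Unit clause (h) forces h = True.
Unit clause (q) forces q = True.
In (!q || !u) only !u is left, so u = False.
In (!a || !q) only !a is left, so a = False.
Try r = True:
  (!h || !p || !q || !r) forces p = False.
  (!r || s) forces s = True.
  (!h || !s || !v) forces v = False.
  clause (p || !q || v) is falsified — backtrack.
So r = False.
  then (!h || p || r) forces p = True.
  then (a || !p || !q || v) forces v = True.
  then (!h || !s || !v) forces s = False.
All clauses satisfied.

a = False; u = False; r = False; s = False; v = True; p = True; q = True; h = True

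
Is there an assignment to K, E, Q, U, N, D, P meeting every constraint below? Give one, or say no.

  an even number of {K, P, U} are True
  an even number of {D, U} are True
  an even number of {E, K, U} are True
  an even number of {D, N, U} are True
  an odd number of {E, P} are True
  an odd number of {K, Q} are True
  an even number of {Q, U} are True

The formula is unsatisfiable.

Adding constraints 1, 3, 5 mod 2: every variable appears an even number of times on the left, so the left side is 0.
But the right sides sum to 1 (mod 2). 0 ≠ 1 — the system is inconsistent.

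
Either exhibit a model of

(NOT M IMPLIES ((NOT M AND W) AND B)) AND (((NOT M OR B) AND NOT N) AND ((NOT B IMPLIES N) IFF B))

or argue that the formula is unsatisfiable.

N = False, B = True, W = True, M = False

  NOT M IMPLIES ((NOT M AND W) AND B) = True
    NOT M = True
    (NOT M AND W) AND B = True
      NOT M AND W = True
        NOT M = True
  ((NOT M OR B) AND NOT N) AND ((NOT B IMPLIES N) IFF B) = True
    (NOT M OR B) AND NOT N = True
      NOT M OR B = True
        NOT M = True
      NOT N = True
    (NOT B IMPLIES N) IFF B = True
      NOT B IMPLIES N = True
        NOT B = False
Both conjuncts True, so the formula holds.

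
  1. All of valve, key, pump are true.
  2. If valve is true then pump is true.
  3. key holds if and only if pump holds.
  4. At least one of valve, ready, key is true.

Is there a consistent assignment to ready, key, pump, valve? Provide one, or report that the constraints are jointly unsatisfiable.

ready = False, key = True, pump = True, valve = True

  (1) {valve, key, pump}: all 3 true ✓
  (2) valve=T ⇒ pump: T ✓
  (3) key=T, pump=T — same ✓
  (4) {valve, ready, key}: 2 true — at least one ✓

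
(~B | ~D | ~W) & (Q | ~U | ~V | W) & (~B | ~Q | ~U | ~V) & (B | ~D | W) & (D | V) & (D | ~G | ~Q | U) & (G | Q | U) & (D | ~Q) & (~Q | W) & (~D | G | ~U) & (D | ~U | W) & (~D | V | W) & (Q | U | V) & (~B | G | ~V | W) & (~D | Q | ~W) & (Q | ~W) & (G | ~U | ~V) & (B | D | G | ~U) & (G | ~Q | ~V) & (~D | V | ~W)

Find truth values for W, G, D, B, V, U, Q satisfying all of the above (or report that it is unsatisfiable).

Set W = False.
  then (~Q | W) forces Q = False.
Try G = False:
  (G | Q | U) forces U = True.
  (Q | ~U | ~V | W) forces V = False.
  (D | V) forces D = True.
  clause (~D | G | ~U) is falsified — backtrack.
So G = True.
Set D = False.
  then (D | V) forces V = True.
  then (D | ~U | W) forces U = False.
Set B = True.
All clauses satisfied.

W = False, G = True, D = False, B = True, V = True, U = False, Q = False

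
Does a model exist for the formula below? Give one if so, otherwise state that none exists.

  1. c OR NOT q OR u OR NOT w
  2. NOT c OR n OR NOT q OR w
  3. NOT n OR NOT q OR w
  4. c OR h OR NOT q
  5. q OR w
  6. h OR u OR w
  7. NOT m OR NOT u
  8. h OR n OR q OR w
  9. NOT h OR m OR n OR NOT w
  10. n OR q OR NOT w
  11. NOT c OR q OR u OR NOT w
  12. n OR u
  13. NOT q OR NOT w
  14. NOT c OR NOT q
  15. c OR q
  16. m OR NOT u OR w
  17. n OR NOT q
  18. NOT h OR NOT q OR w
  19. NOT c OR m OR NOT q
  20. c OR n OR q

Set h = True.
Set m = False.
Set u = True.
  then (m OR NOT u OR w) forces w = True.
  then (NOT h OR m OR n OR NOT w) forces n = True.
  then (NOT q OR NOT w) forces q = False.
  then (c OR q) forces c = True.
All clauses satisfied.

h=T, m=F, u=T, c=T, n=T, w=T, q=F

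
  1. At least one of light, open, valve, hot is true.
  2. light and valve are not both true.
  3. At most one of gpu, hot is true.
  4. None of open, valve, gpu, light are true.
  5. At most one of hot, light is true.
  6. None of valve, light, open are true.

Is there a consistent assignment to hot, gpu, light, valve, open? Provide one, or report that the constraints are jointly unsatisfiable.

hot = True, gpu = False, light = False, valve = False, open = False

  (1) {light, open, valve, hot}: 1 true — at least one ✓
  (2) light=F, valve=F — not both ✓
  (3) {gpu, hot}: 1 true — at most one ✓
  (4) {open, valve, gpu, light}: 0 true — none ✓
  (5) {hot, light}: 1 true — at most one ✓
  (6) {valve, light, open}: 0 true — none ✓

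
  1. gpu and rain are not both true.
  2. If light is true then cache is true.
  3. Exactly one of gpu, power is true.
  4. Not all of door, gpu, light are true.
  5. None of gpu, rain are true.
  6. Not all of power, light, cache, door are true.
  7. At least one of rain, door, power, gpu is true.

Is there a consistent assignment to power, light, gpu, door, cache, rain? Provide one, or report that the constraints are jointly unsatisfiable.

power = True, light = False, gpu = False, door = True, cache = False, rain = False

  (1) gpu=F, rain=F — not both ✓
  (2) light=F ⇒ cache: vacuous ✓
  (3) {gpu, power}: 1 true — exactly one ✓
  (4) {door, gpu, light}: 1/3 true — not all ✓
  (5) {gpu, rain}: 0 true — none ✓
  (6) {power, light, cache, door}: 2/4 true — not all ✓
  (7) {rain, door, power, gpu}: 2 true — at least one ✓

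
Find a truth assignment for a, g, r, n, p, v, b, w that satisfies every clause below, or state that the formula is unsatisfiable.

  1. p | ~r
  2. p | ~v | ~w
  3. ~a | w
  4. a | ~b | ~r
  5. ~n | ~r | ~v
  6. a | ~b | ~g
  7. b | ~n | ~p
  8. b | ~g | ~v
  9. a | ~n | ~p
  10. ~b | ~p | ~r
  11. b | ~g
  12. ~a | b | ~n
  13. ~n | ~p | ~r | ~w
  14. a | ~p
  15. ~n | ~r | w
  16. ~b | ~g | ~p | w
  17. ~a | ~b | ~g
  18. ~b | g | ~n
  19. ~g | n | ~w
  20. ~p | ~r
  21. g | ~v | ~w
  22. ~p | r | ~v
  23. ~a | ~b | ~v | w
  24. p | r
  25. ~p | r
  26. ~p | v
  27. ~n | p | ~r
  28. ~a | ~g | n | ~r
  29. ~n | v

UNSATISFIABLE

Case r = True:
  (p | ~r) forces p = True.
  Clause (~p | ~r) is falsified — contradiction.
Case r = False:
  (p | r) forces p = True.
  Clause (~p | r) is falsified — contradiction.
Both cases fail, so the formula is unsatisfiable.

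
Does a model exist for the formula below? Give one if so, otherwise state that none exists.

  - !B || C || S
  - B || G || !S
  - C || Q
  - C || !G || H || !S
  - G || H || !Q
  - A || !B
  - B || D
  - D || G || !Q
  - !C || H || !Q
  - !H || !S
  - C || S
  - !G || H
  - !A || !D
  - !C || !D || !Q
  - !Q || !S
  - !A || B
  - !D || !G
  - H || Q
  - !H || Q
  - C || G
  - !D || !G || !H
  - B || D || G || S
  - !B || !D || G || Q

A = True, B = True, S = False, Q = True, H = True, G = True, D = False, C = True

Set A = True.
  then (!A || !D) forces D = False.
  then (!A || B) forces B = True.
Set S = False.
  then (!B || C || S) forces C = True.
Try Q = False:
  (H || Q) forces H = True.
  clause (!H || Q) is falsified — backtrack.
So Q = True.
  then (D || G || !Q) forces G = True.
  then (!C || H || !Q) forces H = True.
All clauses satisfied.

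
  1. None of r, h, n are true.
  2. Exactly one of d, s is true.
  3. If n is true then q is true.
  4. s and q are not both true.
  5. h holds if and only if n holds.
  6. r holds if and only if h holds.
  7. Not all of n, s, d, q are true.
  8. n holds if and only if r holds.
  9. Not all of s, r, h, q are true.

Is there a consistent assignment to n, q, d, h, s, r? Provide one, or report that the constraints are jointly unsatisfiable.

n = False; q = False; d = True; h = False; s = False; r = False

  (1) {r, h, n}: 0 true — none ✓
  (2) {d, s}: 1 true — exactly one ✓
  (3) n=F ⇒ q: vacuous ✓
  (4) s=F, q=F — not both ✓
  (5) h=F, n=F — same ✓
  (6) r=F, h=F — same ✓
  (7) {n, s, d, q}: 1/4 true — not all ✓
  (8) n=F, r=F — same ✓
  (9) {s, r, h, q}: 0/4 true — not all ✓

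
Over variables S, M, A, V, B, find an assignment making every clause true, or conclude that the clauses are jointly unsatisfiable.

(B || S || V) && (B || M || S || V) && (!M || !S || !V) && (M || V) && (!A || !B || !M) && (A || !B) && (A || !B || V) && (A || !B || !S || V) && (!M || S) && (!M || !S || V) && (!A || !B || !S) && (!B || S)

Set S = False.
  then (!M || S) forces M = False.
  then (!B || S) forces B = False.
  then (B || S || V) forces V = True.
Set A = True.
All clauses satisfied.

S=F, M=F, A=T, V=T, B=F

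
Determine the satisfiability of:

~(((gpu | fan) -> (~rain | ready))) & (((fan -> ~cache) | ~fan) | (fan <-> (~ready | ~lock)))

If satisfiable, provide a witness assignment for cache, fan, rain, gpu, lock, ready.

cache = True, fan = True, rain = True, gpu = False, lock = True, ready = False

  ~(((gpu | fan) -> (~rain | ready))) = True
    (gpu | fan) -> (~rain | ready) = False
      gpu | fan = True
      ~rain | ready = False
        ~rain = False
  ((fan -> ~cache) | ~fan) | (fan <-> (~ready | ~lock)) = True
    (fan -> ~cache) | ~fan = False
      fan -> ~cache = False
        ~cache = False
      ~fan = False
    fan <-> (~ready | ~lock) = True
      ~ready | ~lock = True
        ~ready = True
        ~lock = False
Both conjuncts True, so the formula holds.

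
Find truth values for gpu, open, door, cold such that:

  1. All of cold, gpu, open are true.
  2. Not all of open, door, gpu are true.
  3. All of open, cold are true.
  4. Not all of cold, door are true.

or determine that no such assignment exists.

gpu = True, open = True, door = False, cold = True

  (1) {cold, gpu, open}: all 3 true ✓
  (2) {open, door, gpu}: 2/3 true — not all ✓
  (3) {open, cold}: all 2 true ✓
  (4) {cold, door}: 1/2 true — not all ✓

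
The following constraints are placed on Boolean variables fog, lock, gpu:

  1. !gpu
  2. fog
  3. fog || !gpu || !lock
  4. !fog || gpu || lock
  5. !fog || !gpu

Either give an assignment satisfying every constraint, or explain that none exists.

fog = True, lock = True, gpu = False

Unit clause (!gpu) forces gpu = False.
Unit clause (fog) forces fog = True.
In (!fog || gpu || lock) only lock is left, so lock = True.
All clauses satisfied.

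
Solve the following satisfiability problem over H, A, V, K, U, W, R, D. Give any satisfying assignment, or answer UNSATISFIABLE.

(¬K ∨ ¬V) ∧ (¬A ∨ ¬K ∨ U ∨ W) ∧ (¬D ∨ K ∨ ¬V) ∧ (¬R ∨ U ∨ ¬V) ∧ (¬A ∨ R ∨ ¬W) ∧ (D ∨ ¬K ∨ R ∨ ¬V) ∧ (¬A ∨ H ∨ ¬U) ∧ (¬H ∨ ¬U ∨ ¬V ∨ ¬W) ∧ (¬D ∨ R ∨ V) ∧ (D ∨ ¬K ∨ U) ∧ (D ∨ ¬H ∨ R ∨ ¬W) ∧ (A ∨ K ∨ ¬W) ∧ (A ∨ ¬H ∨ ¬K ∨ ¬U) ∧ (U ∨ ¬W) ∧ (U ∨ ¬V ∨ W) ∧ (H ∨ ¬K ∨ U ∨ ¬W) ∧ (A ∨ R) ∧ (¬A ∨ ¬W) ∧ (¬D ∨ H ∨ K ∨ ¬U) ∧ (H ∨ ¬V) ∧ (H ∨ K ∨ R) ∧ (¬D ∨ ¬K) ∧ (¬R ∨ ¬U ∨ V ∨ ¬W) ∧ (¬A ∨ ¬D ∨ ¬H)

Set H = False.
  then (H ∨ ¬V) forces V = False.
Set A = False.
  then (A ∨ R) forces R = True.
Set K = False.
  then (A ∨ K ∨ ¬W) forces W = False.
Set U = False.
Set D = False.
All clauses satisfied.

H: False, A: False, V: False, K: False, U: False, W: False, R: True, D: False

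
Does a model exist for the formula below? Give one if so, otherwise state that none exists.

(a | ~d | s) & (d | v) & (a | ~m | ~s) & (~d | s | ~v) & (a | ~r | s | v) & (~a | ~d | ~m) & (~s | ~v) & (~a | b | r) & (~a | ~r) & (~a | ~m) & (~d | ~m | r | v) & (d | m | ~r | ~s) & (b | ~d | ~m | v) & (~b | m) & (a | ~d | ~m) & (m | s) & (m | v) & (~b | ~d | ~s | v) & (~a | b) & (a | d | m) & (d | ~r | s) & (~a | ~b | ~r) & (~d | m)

Set v = True.
  then (~s | ~v) forces s = False.
  then (m | s) forces m = True.
  then (~d | s | ~v) forces d = False.
  then (~a | ~m) forces a = False.
  then (d | ~r | s) forces r = False.
Set b = True.
All clauses satisfied.

v = True, d = False, b = True, a = False, r = False, m = True, s = False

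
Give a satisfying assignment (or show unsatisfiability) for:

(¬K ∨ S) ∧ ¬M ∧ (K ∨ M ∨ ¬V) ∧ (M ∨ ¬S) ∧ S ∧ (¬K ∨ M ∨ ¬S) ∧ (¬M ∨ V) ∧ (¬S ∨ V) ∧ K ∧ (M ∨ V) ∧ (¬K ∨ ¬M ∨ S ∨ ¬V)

The formula is unsatisfiable.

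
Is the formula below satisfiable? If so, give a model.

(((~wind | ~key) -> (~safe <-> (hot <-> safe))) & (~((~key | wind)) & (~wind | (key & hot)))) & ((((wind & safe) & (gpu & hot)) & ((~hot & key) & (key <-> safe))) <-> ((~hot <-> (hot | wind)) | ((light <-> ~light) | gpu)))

safe = True, key = True, wind = False, light = True, hot = False, gpu = False

  ((~wind | ~key) -> (~safe <-> (hot <-> safe))) & (~((~key | wind)) & (~wind | (key & hot))) = True
    (~wind | ~key) -> (~safe <-> (hot <-> safe)) = True
      ~wind | ~key = True
        ~wind = True
        ~key = False
      ~safe <-> (hot <-> safe) = True
        ~safe = False
        hot <-> safe = False
    ~((~key | wind)) & (~wind | (key & hot)) = True
      ~((~key | wind)) = True
        ~key | wind = False
          ~key = False
      ~wind | (key & hot) = True
        ~wind = True
        key & hot = False
  (((wind & safe) & (gpu & hot)) & ((~hot & key) & (key <-> safe))) <-> ((~hot <-> (hot | wind)) | ((light <-> ~light) | gpu)) = True
    ((wind & safe) & (gpu & hot)) & ((~hot & key) & (key <-> safe)) = False
      (wind & safe) & (gpu & hot) = False
        wind & safe = False
        gpu & hot = False
      (~hot & key) & (key <-> safe) = True
        ~hot & key = True
          ~hot = True
        key <-> safe = True
    (~hot <-> (hot | wind)) | ((light <-> ~light) | gpu) = False
      ~hot <-> (hot | wind) = False
        ~hot = True
        hot | wind = False
      (light <-> ~light) | gpu = False
        light <-> ~light = False
          ~light = False
Both conjuncts True, so the formula holds.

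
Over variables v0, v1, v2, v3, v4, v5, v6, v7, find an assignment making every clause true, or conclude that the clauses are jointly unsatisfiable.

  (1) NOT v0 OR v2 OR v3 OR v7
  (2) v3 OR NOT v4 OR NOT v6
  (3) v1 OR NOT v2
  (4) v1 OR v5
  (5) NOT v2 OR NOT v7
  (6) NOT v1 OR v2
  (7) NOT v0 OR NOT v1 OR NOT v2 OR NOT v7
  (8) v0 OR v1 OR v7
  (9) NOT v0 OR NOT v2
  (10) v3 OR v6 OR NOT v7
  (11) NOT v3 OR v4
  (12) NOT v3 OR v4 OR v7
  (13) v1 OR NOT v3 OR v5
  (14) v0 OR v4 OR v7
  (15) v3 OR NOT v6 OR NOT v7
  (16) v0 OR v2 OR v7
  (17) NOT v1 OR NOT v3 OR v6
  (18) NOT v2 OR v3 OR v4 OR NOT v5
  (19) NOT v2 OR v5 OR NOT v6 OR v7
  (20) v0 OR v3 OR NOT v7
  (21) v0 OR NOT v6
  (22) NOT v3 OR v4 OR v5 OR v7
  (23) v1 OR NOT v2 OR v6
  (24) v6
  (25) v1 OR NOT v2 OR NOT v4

v0 = True; v1 = False; v2 = False; v3 = True; v4 = True; v5 = True; v6 = True; v7 = False

Unit clause (v6) forces v6 = True.
In (v0 OR NOT v6) only v0 is left, so v0 = True.
In (NOT v0 OR NOT v2) only NOT v2 is left, so v2 = False.
In (NOT v1 OR v2) only NOT v1 is left, so v1 = False.
In (v1 OR v5) only v5 is left, so v5 = True.
Try v3 = False:
  (NOT v0 OR v2 OR v3 OR v7) forces v7 = True.
  clause (v3 OR NOT v6 OR NOT v7) is falsified — backtrack.
So v3 = True.
  then (NOT v3 OR v4) forces v4 = True.
Set v7 = False.
All clauses satisfied.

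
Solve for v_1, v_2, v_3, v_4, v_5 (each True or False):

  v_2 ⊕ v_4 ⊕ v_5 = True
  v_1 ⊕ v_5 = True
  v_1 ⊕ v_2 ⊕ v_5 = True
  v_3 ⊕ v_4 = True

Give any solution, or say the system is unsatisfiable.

v_1 = False; v_2 = False; v_3 = True; v_4 = False; v_5 = True

v_2 ⊕ v_4 ⊕ v_5 = F ⊕ F ⊕ T = True ✓
v_1 ⊕ v_5 = F ⊕ T = True ✓
v_1 ⊕ v_2 ⊕ v_5 = F ⊕ F ⊕ T = True ✓
v_3 ⊕ v_4 = T ⊕ F = True ✓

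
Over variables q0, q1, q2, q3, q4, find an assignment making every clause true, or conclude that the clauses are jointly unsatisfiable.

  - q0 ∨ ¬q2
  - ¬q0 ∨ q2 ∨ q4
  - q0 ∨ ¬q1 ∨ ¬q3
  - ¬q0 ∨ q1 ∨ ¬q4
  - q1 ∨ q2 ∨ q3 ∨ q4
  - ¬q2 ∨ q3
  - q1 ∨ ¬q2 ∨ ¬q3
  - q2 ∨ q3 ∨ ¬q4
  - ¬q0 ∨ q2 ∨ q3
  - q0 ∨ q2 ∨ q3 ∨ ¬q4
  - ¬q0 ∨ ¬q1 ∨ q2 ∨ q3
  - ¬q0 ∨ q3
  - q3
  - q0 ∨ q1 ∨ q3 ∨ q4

q0=F; q1=F; q2=F; q3=T; q4=T

Unit clause (q3) forces q3 = True.
Set q0 = False.
  then (q0 ∨ ¬q2) forces q2 = False.
  then (q0 ∨ ¬q1 ∨ ¬q3) forces q1 = False.
Set q4 = True.
All clauses satisfied.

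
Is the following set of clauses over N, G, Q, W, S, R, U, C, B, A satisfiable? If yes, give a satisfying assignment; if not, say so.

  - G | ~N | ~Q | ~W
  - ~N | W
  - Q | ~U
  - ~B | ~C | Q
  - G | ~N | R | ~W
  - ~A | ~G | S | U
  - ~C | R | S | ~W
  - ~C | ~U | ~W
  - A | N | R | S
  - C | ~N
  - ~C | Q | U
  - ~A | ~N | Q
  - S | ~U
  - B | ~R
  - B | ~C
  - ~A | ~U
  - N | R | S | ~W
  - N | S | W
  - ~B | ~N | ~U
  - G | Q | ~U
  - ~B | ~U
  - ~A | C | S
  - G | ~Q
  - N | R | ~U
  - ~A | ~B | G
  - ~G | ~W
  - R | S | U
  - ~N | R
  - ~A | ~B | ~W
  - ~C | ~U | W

Set N = False.
Set G = True.
  then (~G | ~W) forces W = False.
  then (N | S | W) forces S = True.
Set Q = True.
Set R = False.
  then (N | R | ~U) forces U = False.
Set C = False.
Set B = True.
Set A = False.
All clauses satisfied.

N: False, G: True, Q: True, W: False, S: True, R: False, U: False, C: False, B: True, A: False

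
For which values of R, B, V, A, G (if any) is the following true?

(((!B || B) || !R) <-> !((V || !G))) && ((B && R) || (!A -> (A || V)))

R=T, B=F, V=F, A=T, G=T

  ((!B || B) || !R) <-> !((V || !G)) = True
    (!B || B) || !R = True
      !B || B = True
        !B = True
      !R = False
    !((V || !G)) = True
      V || !G = False
        !G = False
  (B && R) || (!A -> (A || V)) = True
    B && R = False
    !A -> (A || V) = True
      !A = False
      A || V = True
Both conjuncts True, so the formula holds.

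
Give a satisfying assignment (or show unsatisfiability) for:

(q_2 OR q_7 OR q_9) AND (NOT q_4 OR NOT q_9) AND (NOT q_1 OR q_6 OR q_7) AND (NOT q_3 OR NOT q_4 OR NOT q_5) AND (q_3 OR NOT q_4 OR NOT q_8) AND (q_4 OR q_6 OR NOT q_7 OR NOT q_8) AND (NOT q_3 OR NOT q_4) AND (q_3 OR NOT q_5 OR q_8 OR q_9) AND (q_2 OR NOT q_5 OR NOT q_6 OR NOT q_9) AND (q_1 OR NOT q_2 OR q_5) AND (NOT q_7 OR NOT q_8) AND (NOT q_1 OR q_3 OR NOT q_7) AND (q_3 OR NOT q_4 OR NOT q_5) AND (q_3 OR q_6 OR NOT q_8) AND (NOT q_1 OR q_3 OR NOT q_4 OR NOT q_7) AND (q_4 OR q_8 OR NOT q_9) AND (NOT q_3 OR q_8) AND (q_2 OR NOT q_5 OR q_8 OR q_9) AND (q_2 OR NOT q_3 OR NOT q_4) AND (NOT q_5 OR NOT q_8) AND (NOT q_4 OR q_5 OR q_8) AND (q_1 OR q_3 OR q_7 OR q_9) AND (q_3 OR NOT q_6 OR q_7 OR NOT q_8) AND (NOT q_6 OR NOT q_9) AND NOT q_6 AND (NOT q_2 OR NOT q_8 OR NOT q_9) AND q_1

No satisfying assignment exists.

Case q_1 = True:
  (NOT q_6) forces q_6 = False.
  (NOT q_1 OR q_6 OR q_7) forces q_7 = True.
  (NOT q_7 OR NOT q_8) forces q_8 = False.
  (NOT q_1 OR q_3 OR NOT q_7) forces q_3 = True.
  Clause (NOT q_3 OR q_8) is falsified — contradiction.
Case q_1 = False:
  Clause (q_1) is falsified — contradiction.
Both cases fail, so the formula is unsatisfiable.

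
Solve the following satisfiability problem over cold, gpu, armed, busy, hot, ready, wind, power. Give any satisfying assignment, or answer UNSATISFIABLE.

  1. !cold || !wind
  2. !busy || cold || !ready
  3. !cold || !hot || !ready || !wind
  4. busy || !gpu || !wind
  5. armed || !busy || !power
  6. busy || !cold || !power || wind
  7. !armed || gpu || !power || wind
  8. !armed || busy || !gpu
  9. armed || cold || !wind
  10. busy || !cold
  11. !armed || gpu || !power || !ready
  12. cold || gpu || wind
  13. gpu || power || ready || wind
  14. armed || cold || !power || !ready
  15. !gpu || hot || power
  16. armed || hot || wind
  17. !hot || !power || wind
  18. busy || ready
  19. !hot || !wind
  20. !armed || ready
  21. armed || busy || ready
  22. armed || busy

cold=F, gpu=F, armed=T, busy=F, hot=F, ready=T, wind=T, power=F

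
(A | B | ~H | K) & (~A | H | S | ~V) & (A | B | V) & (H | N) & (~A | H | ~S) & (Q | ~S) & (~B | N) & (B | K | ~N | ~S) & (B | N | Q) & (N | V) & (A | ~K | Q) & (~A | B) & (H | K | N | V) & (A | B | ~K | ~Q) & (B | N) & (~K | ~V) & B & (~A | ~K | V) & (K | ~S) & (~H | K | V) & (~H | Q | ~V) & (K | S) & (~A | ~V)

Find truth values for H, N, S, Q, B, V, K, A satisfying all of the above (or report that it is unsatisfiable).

Unit clause (B) forces B = True.
In (~B | N) only N is left, so N = True.
Set H = True.
Set S = False.
  then (K | S) forces K = True.
  then (~K | ~V) forces V = False.
  then (~A | ~K | V) forces A = False.
  then (A | ~K | Q) forces Q = True.
All clauses satisfied.

H=T, N=T, S=F, Q=T, B=T, V=F, K=T, A=F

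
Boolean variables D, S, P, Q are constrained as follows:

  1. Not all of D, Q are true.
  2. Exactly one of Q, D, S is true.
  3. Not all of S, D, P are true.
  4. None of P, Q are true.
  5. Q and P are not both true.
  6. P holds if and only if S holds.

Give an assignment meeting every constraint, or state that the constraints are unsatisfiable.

D: True, S: False, P: False, Q: False

  (1) {D, Q}: 1/2 true — not all ✓
  (2) {Q, D, S}: 1 true — exactly one ✓
  (3) {S, D, P}: 1/3 true — not all ✓
  (4) {P, Q}: 0 true — none ✓
  (5) Q=F, P=F — not both ✓
  (6) P=F, S=F — same ✓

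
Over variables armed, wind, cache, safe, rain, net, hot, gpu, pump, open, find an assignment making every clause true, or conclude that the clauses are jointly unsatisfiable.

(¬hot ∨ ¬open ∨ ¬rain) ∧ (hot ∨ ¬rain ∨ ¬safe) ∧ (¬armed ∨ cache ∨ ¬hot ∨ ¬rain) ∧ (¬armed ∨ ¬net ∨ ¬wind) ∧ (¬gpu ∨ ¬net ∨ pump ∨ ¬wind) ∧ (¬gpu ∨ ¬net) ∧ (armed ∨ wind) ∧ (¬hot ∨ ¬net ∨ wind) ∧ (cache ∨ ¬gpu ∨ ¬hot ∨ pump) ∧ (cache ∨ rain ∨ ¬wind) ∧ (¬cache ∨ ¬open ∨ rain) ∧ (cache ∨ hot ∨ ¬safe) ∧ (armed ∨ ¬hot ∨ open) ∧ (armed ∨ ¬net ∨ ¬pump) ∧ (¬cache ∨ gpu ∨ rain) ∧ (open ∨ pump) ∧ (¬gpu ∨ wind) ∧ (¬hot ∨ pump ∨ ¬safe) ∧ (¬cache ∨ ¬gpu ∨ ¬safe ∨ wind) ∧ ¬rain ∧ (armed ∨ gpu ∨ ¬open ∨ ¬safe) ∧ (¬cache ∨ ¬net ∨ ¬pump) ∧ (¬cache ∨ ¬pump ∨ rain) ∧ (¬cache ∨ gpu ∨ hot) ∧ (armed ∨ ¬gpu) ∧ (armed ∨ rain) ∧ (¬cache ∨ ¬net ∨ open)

armed: True, wind: False, cache: False, safe: False, rain: False, net: False, hot: True, gpu: False, pump: True, open: False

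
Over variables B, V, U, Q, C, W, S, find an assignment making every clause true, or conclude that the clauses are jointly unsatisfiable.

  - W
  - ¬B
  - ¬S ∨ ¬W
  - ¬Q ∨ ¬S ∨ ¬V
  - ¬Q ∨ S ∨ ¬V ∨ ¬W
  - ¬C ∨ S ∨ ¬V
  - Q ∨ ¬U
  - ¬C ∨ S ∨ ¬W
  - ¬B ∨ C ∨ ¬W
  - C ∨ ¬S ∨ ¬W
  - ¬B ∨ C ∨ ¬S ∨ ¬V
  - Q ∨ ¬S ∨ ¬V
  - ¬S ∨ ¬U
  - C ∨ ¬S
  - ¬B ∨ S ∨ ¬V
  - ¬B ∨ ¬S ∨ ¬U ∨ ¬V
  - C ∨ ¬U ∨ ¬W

B = False, V = True, U = False, Q = False, C = False, W = True, S = False

Unit clause (W) forces W = True.
Unit clause (¬B) forces B = False.
In (¬S ∨ ¬W) only ¬S is left, so S = False.
In (¬C ∨ S ∨ ¬W) only ¬C is left, so C = False.
In (C ∨ ¬U ∨ ¬W) only ¬U is left, so U = False.
Set V = True.
  then (¬Q ∨ S ∨ ¬V ∨ ¬W) forces Q = False.
All clauses satisfied.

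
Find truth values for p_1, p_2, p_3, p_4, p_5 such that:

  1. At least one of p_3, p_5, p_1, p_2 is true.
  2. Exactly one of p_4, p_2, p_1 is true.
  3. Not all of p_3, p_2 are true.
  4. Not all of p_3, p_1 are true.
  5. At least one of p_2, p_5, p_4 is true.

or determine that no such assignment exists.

p_1: False; p_2: False; p_3: False; p_4: True; p_5: True

  (1) {p_3, p_5, p_1, p_2}: 1 true — at least one ✓
  (2) {p_4, p_2, p_1}: 1 true — exactly one ✓
  (3) {p_3, p_2}: 0/2 true — not all ✓
  (4) {p_3, p_1}: 0/2 true — not all ✓
  (5) {p_2, p_5, p_4}: 2 true — at least one ✓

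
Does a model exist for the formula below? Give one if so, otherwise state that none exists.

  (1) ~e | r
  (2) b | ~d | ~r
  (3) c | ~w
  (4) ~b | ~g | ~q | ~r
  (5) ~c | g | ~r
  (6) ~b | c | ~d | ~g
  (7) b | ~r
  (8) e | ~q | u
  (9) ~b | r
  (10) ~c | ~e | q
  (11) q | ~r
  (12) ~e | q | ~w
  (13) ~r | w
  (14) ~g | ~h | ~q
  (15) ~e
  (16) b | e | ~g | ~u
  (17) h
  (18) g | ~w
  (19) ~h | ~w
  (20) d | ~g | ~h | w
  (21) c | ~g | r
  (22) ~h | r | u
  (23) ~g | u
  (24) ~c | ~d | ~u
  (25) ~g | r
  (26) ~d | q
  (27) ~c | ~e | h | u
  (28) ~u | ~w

q = True; r = False; g = False; c = True; w = False; u = True; d = False; h = True; e = False; b = False

Unit clause (~e) forces e = False.
Unit clause (h) forces h = True.
In (~h | ~w) only ~w is left, so w = False.
In (~r | w) only ~r is left, so r = False.
In (~h | r | u) only u is left, so u = True.
In (~g | r) only ~g is left, so g = False.
In (~b | r) only ~b is left, so b = False.
Set q = True.
Set c = True.
  then (~c | ~d | ~u) forces d = False.
All clauses satisfied.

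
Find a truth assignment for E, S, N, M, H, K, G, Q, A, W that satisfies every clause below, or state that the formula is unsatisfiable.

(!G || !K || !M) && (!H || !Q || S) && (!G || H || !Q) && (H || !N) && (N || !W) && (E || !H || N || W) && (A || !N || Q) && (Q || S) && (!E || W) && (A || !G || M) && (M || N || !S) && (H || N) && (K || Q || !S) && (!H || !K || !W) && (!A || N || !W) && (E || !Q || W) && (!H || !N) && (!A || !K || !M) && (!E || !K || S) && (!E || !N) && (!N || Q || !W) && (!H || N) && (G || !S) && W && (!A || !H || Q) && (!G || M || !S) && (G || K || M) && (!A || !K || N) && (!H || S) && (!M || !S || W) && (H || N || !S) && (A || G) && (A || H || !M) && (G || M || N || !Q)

No satisfying assignment exists.

Case N = True:
  (H || !N) forces H = True.
  Clause (!H || !N) is falsified — contradiction.
Case N = False:
  (N || !W) forces W = False.
  Clause (W) is falsified — contradiction.
Both cases fail, so the formula is unsatisfiable.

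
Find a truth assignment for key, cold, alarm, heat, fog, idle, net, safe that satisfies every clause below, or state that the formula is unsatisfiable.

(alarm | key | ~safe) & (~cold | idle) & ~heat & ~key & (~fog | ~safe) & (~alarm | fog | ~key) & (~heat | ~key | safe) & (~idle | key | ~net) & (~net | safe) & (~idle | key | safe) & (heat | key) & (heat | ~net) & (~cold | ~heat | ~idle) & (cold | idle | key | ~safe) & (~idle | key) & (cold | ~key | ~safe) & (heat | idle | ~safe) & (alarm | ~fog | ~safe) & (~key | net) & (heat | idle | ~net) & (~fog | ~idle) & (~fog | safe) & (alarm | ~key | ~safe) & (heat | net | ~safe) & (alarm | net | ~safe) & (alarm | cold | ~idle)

Unsatisfiable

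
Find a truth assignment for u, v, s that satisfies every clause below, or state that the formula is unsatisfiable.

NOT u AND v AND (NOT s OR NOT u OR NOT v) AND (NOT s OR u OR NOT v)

u=F, v=T, s=F

Unit clause (NOT u) forces u = False.
Unit clause (v) forces v = True.
In (NOT s OR u OR NOT v) only NOT s is left, so s = False.
All clauses satisfied.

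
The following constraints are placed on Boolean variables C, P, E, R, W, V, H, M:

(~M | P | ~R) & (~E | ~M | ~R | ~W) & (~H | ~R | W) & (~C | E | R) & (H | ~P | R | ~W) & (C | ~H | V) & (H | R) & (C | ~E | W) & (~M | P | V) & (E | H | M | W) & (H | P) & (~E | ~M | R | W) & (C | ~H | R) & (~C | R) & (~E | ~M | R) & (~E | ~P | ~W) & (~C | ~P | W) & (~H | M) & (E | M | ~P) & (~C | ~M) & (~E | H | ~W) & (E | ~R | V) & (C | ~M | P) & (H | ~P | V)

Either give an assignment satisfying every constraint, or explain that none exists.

C = False, P = True, E = False, R = True, W = False, V = True, H = False, M = True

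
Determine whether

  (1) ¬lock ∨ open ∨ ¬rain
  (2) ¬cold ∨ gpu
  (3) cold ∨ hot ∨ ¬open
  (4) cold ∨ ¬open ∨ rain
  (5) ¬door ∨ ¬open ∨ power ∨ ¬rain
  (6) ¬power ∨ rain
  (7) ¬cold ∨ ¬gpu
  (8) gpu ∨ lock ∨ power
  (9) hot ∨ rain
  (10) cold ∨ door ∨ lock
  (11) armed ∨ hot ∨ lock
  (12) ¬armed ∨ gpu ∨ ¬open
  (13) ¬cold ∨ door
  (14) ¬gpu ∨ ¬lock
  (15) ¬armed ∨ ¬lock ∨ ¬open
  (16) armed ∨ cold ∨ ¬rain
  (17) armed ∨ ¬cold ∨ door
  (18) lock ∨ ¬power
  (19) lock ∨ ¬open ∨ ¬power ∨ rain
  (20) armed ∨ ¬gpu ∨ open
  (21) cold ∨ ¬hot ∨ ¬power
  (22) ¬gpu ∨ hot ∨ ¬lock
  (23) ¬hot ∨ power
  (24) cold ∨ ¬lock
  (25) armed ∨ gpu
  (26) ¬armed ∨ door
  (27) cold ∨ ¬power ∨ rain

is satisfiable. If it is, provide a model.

power = False; hot = False; cold = False; open = False; rain = True; door = True; gpu = True; armed = True; lock = False

Set power = False.
  then (¬hot ∨ power) forces hot = False.
  then (hot ∨ rain) forces rain = True.
Try cold = True:
  (¬cold ∨ gpu) forces gpu = True.
  clause (¬cold ∨ ¬gpu) is falsified — backtrack.
So cold = False.
  then (cold ∨ hot ∨ ¬open) forces open = False.
  then (armed ∨ cold ∨ ¬rain) forces armed = True.
  then (cold ∨ ¬lock) forces lock = False.
  then (¬armed ∨ door) forces door = True.
  then (gpu ∨ lock ∨ power) forces gpu = True.
All clauses satisfied.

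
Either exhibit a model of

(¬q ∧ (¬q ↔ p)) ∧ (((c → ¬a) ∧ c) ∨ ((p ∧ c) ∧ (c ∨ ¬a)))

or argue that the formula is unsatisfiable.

c = True, a = True, p = True, q = False

  ¬q ∧ (¬q ↔ p) = True
    ¬q = True
    ¬q ↔ p = True
      ¬q = True
  ((c → ¬a) ∧ c) ∨ ((p ∧ c) ∧ (c ∨ ¬a)) = True
    (c → ¬a) ∧ c = False
      c → ¬a = False
        ¬a = False
    (p ∧ c) ∧ (c ∨ ¬a) = True
      p ∧ c = True
      c ∨ ¬a = True
        ¬a = False
Both conjuncts True, so the formula holds.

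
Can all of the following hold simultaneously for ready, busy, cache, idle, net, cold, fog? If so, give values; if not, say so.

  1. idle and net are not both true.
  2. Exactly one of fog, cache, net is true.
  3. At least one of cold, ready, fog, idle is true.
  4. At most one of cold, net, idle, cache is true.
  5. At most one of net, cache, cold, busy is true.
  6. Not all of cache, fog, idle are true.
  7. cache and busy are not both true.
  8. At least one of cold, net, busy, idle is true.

ready = False, busy = False, cache = False, idle = False, net = False, cold = True, fog = True

  (1) idle=F, net=F — not both ✓
  (2) {fog, cache, net}: 1 true — exactly one ✓
  (3) {cold, ready, fog, idle}: 2 true — at least one ✓
  (4) {cold, net, idle, cache}: 1 true — at most one ✓
  (5) {net, cache, cold, busy}: 1 true — at most one ✓
  (6) {cache, fog, idle}: 1/3 true — not all ✓
  (7) cache=F, busy=F — not both ✓
  (8) {cold, net, busy, idle}: 1 true — at least one ✓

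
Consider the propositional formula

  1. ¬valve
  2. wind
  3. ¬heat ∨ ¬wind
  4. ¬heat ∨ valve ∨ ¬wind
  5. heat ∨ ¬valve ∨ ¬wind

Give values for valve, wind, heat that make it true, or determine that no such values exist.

valve = False, wind = True, heat = False

Unit clause (¬valve) forces valve = False.
Unit clause (wind) forces wind = True.
In (¬heat ∨ ¬wind) only ¬heat is left, so heat = False.
Check each clause:
  (¬valve): ¬valve holds.
  (wind): wind holds.
  (¬heat ∨ ¬wind): ¬heat holds.
  (¬heat ∨ valve ∨ ¬wind): ¬heat holds.
  (heat ∨ ¬valve ∨ ¬wind): ¬valve holds.
All clauses satisfied.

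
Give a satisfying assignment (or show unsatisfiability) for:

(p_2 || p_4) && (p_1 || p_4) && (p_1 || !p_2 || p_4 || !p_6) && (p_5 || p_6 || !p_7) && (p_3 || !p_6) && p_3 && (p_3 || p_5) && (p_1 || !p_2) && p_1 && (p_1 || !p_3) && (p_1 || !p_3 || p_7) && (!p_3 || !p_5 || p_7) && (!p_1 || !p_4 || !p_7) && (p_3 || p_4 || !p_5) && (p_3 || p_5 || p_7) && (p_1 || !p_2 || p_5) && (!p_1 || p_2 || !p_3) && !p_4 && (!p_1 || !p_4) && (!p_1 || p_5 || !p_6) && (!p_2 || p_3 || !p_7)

p_1: True, p_2: True, p_3: True, p_4: False, p_5: True, p_6: False, p_7: True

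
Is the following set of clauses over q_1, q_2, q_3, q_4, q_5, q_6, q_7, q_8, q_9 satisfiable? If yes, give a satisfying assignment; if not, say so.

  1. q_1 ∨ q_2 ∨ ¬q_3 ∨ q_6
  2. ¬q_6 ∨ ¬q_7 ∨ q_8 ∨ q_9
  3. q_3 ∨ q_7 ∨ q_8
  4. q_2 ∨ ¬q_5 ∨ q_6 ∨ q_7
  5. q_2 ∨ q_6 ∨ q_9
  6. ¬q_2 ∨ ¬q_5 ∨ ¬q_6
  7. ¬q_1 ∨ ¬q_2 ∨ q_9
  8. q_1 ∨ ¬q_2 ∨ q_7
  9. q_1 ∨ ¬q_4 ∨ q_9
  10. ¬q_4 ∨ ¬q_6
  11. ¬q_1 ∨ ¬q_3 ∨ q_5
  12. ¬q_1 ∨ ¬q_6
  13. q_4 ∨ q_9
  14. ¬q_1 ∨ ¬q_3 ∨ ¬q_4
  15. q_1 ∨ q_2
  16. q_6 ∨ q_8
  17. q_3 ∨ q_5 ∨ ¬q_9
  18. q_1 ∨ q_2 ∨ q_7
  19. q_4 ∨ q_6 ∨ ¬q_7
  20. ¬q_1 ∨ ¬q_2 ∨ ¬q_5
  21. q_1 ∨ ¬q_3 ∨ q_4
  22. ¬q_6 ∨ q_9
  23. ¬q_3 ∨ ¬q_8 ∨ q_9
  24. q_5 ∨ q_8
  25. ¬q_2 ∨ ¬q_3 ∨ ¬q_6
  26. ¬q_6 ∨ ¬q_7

q_1=T, q_2=F, q_3=F, q_4=T, q_5=T, q_6=F, q_7=T, q_8=T, q_9=T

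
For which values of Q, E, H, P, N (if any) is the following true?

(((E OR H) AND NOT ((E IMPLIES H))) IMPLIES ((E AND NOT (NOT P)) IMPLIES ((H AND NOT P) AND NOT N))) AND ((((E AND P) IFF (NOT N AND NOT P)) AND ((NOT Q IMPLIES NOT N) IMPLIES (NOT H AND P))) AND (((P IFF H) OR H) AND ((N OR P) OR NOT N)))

Q = False, E = False, H = True, P = True, N = True

  ((E OR H) AND NOT ((E IMPLIES H))) IMPLIES ((E AND NOT (NOT P)) IMPLIES ((H AND NOT P) AND NOT N)) = True
    (E OR H) AND NOT ((E IMPLIES H)) = False
      E OR H = True
      NOT ((E IMPLIES H)) = False
        E IMPLIES H = True
    (E AND NOT (NOT P)) IMPLIES ((H AND NOT P) AND NOT N) = True
      E AND NOT (NOT P) = False
        NOT (NOT P) = True
          NOT P = False
      (H AND NOT P) AND NOT N = False
        H AND NOT P = False
          NOT P = False
        NOT N = False
  (((E AND P) IFF (NOT N AND NOT P)) AND ((NOT Q IMPLIES NOT N) IMPLIES (NOT H AND P))) AND (((P IFF H) OR H) AND ((N OR P) OR NOT N)) = True
    ((E AND P) IFF (NOT N AND NOT P)) AND ((NOT Q IMPLIES NOT N) IMPLIES (NOT H AND P)) = True
      (E AND P) IFF (NOT N AND NOT P) = True
        E AND P = False
        NOT N AND NOT P = False
          NOT N = False
          NOT P = False
      (NOT Q IMPLIES NOT N) IMPLIES (NOT H AND P) = True
        NOT Q IMPLIES NOT N = False
          NOT Q = True
          NOT N = False
        NOT H AND P = False
          NOT H = False
    ((P IFF H) OR H) AND ((N OR P) OR NOT N) = True
      (P IFF H) OR H = True
        P IFF H = True
      (N OR P) OR NOT N = True
        N OR P = True
        NOT N = False
Both conjuncts True, so the formula holds.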